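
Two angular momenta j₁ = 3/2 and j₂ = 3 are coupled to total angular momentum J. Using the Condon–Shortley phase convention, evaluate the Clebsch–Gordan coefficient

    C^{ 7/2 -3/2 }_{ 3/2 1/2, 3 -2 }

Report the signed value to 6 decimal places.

+0.654654

√[8·1!2!5!/9! · 2!1!1!5!2!5!] = √(6400/21)
  +(−1)^0/∏(0,1,1,1,1,4)! = 1/24  (running 1/24)
  +(−1)^1/∏(1,0,0,0,2,5)! = -1/240  (running 3/80)
⟨..|..⟩ = √(6400/21)·(3/80) = +0.654654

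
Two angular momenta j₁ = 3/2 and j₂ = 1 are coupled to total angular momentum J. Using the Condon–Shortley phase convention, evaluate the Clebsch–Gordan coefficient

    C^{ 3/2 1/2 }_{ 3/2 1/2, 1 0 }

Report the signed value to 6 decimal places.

+√(1/15) = +0.258199

triangle: 1!*2!*1!/5! = 2/120
(j±m)!: 2!*1!*1!*1!*2!*1! = 4
prefactor² = (2J+1)*Δ*N² = 4/15
  k=0: +1/(0!*1!*1!*1!*1!*0!) = 1
  k=1: −1/(1!*0!*0!*0!*2!*1!) = -1/2
Σ = 1/2  ⇒  CG² = 4/15*1/2² = 1/15
CG = +√(1/15) = +0.258199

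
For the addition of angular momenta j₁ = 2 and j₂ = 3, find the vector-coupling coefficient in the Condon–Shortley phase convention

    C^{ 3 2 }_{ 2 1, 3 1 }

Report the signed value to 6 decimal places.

triangle: 2!·2!·4!/9! = 96/362880
(j±m)!: 3!·1!·4!·2!·5!·1! = 34560
prefactor² = (2J+1)·Δ·N² = 64
  k=0: +1/(0!·2!·1!·4!·1!·0!) = 1/48
  k=1: −1/(1!·1!·0!·3!·2!·1!) = -1/12
Σ = -1/16  ⇒  CG² = 64·(-1/16)² = 1/4
CG = −√(1/4) = -0.500000

-0.500000  (= −√(1/4))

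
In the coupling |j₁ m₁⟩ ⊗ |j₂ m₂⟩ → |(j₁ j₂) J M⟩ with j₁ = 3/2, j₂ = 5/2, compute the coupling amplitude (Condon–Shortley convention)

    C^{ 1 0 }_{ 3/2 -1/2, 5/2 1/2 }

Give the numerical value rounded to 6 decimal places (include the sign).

+√(3/10) ≈ +0.547723

triangle: 3!×0!×2!/6! = 12/720
(j±m)!: 1!×2!×3!×2!×1!×1! = 24
prefactor² = (2J+1)×Δ×N² = 6/5
  k=2: +1/(2!×1!×0!×1!×0!×1!) = 1/2
Σ = 1/2  ⇒  CG² = 6/5×1/2² = 3/10
CG = +√(3/10) = +0.547723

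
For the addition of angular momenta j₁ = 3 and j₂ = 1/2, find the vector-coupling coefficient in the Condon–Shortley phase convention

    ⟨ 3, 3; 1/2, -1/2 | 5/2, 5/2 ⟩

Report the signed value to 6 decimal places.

√[6·1!5!0!/7! · 6!0!0!1!5!0!] = √(86400/7)
  +(−1)^0/∏(0,1,0,0,5,0)! = 1/120  (running 1/120)
⟨..|..⟩ = √(86400/7)·(1/120) = +0.925820

+√(6/7) = +0.925820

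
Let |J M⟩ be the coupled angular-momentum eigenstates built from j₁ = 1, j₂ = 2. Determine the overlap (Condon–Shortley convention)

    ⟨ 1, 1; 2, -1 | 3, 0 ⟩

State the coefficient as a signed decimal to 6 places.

+√(1/5) = +0.447214

j₁+j₂−J=0  J+j₁−j₂=2  J−j₁+j₂=4  j₁+j₂+J+1=7
(j₁±m₁, j₂±m₂, J±M) = (2,0,1,3,3,3)
P² = 144/5
sum k=0..0:
  [0] +1/12 = 1/12
S = 1/12
C² = P²·S² = 1/5 ; C = +0.447214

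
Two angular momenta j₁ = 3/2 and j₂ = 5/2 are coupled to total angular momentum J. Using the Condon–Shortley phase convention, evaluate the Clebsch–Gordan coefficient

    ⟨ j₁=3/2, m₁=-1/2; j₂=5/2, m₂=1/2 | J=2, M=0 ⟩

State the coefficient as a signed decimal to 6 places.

−√(1/14) ≈ -0.267261

j₁+j₂−J=2  J+j₁−j₂=1  J−j₁+j₂=3  j₁+j₂+J+1=7
(j₁±m₁, j₂±m₂, J±M) = (1,2,3,2,2,2)
P² = 8/7
sum k=1..2:
  [1] −1/2 = -1/2
  [2] +1/4 = 1/4
S = -1/4
C² = P²·S² = 1/14 ; C = -0.267261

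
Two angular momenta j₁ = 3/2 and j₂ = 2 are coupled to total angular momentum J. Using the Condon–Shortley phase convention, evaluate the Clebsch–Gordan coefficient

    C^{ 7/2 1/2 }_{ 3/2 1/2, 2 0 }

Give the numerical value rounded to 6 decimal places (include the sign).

√[8·0!3!4!/8! · 2!1!2!2!4!3!] = √(1152/35)
  +(−1)^0/∏(0,0,1,2,2,2)! = 1/8  (running 1/8)
⟨..|..⟩ = √(1152/35)·(1/8) = +0.717137

+0.717137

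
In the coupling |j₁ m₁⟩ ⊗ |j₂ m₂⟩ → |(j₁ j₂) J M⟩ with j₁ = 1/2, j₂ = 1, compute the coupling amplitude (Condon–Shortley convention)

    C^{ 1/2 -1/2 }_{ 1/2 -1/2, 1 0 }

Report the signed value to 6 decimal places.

-0.577350  (= −√(1/3))

triangle: 1!*0!*1!/3! = 1/6
(j±m)!: 0!*1!*1!*1!*0!*1! = 1
prefactor² = (2J+1)*Δ*N² = 1/3
  k=1: −1/(1!*0!*0!*0!*0!*1!) = -1
Σ = -1  ⇒  CG² = 1/3*(-1)² = 1/3
CG = −√(1/3) = -0.577350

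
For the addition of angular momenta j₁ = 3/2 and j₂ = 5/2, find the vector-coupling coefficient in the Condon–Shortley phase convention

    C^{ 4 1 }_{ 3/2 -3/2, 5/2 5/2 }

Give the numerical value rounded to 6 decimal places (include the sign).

j₁+j₂−J=0  J+j₁−j₂=3  J−j₁+j₂=5  j₁+j₂+J+1=9
(j₁±m₁, j₂±m₂, J±M) = (0,3,5,0,5,3)
P² = 64800/7
sum k=0..0:
  [0] +1/720 = 1/720
S = 1/720
C² = P²·S² = 1/56 ; C = +0.133631

+√(1/56) ≈ +0.133631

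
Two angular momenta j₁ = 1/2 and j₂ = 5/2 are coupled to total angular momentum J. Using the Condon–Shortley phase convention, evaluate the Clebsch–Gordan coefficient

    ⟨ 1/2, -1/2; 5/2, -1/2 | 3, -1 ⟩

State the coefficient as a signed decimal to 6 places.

triangle: 0!·1!·5!/7! = 120/5040
(j±m)!: 0!·1!·2!·3!·2!·4! = 576
prefactor² = (2J+1)·Δ·N² = 96
  k=0: +1/(0!·0!·1!·2!·0!·3!) = 1/12
Σ = 1/12  ⇒  CG² = 96·1/12² = 2/3
CG = +√(2/3) = +0.816497

+0.816497  (= +√(2/3))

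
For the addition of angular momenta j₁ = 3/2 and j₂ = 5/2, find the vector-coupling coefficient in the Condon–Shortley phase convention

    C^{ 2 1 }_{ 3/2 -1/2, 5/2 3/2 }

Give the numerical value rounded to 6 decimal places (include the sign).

√[5·2!1!3!/7! · 1!2!4!1!3!1!] = √(24/7)
  +(−1)^1/∏(1,1,1,3,0,0)! = -1/6  (running -1/6)
  +(−1)^2/∏(2,0,0,2,1,1)! = 1/4  (running 1/12)
⟨..|..⟩ = √(24/7)·(1/12) = +0.154303

+0.154303  (= +√(1/42))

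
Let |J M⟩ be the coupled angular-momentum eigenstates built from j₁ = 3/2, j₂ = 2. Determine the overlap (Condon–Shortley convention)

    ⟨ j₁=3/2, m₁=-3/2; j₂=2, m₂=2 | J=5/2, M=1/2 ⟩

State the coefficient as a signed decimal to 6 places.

√[6·1!2!3!/7! · 0!3!4!0!3!2!] = √(864/35)
  +(−1)^1/∏(1,0,2,3,0,0)! = -1/12  (running -1/12)
⟨..|..⟩ = √(864/35)·(-1/12) = -0.414039

−√(6/35) ≈ -0.414039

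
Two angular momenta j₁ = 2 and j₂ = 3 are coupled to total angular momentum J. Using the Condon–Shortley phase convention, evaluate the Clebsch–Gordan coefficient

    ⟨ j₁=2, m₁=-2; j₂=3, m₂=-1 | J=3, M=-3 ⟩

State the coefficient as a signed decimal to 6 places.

+√(1/6) = +0.408248

j₁+j₂−J=2  J+j₁−j₂=2  J−j₁+j₂=4  j₁+j₂+J+1=9
(j₁±m₁, j₂±m₂, J±M) = (0,4,2,4,0,6)
P² = 1536
sum k=2..2:
  [2] +1/96 = 1/96
S = 1/96
C² = P²·S² = 1/6 ; C = +0.408248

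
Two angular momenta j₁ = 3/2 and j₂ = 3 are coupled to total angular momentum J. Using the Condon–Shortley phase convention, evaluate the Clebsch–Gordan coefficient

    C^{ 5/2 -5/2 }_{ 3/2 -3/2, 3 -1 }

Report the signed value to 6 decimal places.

+0.327327  (= +√(3/28))

√[6·2!1!4!/8! · 0!3!2!4!0!5!] = √(1728/7)
  +(−1)^2/∏(2,0,1,0,0,4)! = 1/48  (running 1/48)
⟨..|..⟩ = √(1728/7)·(1/48) = +0.327327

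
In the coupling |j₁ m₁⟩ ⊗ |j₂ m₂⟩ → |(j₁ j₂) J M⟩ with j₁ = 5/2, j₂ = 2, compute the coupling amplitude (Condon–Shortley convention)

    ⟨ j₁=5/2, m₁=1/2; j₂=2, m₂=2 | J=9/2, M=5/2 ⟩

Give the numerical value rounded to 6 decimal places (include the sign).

triangle: 0!×5!×4!/10! = 2880/3628800
(j±m)!: 3!×2!×4!×0!×7!×2! = 2903040
prefactor² = (2J+1)×Δ×N² = 23040
  k=0: +1/(0!×0!×2!×4!×3!×0!) = 1/288
Σ = 1/288  ⇒  CG² = 23040×1/288² = 5/18
CG = +√(5/18) = +0.527046

+√(5/18) ≈ +0.527046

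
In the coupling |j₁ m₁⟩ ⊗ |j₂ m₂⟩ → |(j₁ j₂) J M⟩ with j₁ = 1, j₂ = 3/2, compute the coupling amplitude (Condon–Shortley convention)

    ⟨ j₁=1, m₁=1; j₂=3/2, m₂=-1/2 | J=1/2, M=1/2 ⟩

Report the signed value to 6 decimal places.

√[2·2!0!1!/4! · 2!0!1!2!1!0!] = √(2/3)
  +(−1)^0/∏(0,2,0,1,0,0)! = 1/2  (running 1/2)
⟨..|..⟩ = √(2/3)·(1/2) = +0.408248

+√(1/6) ≈ +0.408248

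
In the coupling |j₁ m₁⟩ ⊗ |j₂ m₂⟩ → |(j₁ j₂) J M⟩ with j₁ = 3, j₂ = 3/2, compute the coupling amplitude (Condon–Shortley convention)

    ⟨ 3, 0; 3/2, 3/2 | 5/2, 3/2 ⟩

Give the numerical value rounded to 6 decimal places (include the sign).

triangle: 2!·4!·1!/8! = 48/40320
(j±m)!: 3!·3!·3!·0!·4!·1! = 5184
prefactor² = (2J+1)·Δ·N² = 1296/35
  k=2: +1/(2!·0!·1!·1!·3!·0!) = 1/12
Σ = 1/12  ⇒  CG² = 1296/35·1/12² = 9/35
CG = +√(9/35) = +0.507093

+√(9/35) ≈ +0.507093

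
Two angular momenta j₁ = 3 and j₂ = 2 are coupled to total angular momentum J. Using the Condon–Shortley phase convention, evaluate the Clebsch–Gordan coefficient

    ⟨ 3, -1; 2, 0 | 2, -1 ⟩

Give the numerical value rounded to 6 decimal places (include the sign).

+√(1/7) ≈ +0.377964

√[5·3!3!1!/8! · 2!4!2!2!1!3!] = √(36/7)
  +(−1)^1/∏(1,2,3,1,0,0)! = -1/12  (running -1/12)
  +(−1)^2/∏(2,1,2,0,1,1)! = 1/4  (running 1/6)
⟨..|..⟩ = √(36/7)·(1/6) = +0.377964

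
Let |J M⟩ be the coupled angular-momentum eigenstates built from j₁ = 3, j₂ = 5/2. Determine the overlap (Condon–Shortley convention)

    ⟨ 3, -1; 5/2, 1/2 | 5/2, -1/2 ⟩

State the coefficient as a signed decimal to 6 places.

+√(8/35) = +0.478091

j₁+j₂−J=3  J+j₁−j₂=3  J−j₁+j₂=2  j₁+j₂+J+1=9
(j₁±m₁, j₂±m₂, J±M) = (2,4,3,2,2,3)
P² = 288/35
sum k=1..3:
  [1] −1/24 = -1/24
  [2] +1/4 = 1/4
  [3] −1/24 = -1/24
S = 1/6
C² = P²·S² = 8/35 ; C = +0.478091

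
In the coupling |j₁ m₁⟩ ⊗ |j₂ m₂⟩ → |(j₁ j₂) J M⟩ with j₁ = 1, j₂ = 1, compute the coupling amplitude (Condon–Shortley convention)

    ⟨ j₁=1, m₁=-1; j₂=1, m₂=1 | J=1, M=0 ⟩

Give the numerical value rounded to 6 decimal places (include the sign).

-0.707107

j₁+j₂−J=1  J+j₁−j₂=1  J−j₁+j₂=1  j₁+j₂+J+1=4
(j₁±m₁, j₂±m₂, J±M) = (0,2,2,0,1,1)
P² = 1/2
sum k=1..1:
  [1] −1/1 = -1
S = -1
C² = P²·S² = 1/2 ; C = -0.707107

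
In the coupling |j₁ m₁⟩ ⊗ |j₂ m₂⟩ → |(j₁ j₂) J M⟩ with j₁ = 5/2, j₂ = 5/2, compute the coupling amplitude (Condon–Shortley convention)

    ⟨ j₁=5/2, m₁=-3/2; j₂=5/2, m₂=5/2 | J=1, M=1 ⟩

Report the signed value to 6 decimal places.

j₁+j₂−J=4  J+j₁−j₂=1  J−j₁+j₂=1  j₁+j₂+J+1=7
(j₁±m₁, j₂±m₂, J±M) = (1,4,5,0,2,0)
P² = 576/7
sum k=4..4:
  [4] +1/24 = 1/24
S = 1/24
C² = P²·S² = 1/7 ; C = +0.377964

+0.377964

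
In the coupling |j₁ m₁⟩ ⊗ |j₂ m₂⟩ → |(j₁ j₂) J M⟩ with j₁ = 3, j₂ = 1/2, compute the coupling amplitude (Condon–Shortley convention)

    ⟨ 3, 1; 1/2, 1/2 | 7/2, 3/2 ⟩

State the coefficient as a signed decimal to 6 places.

+√(5/7) ≈ +0.845154

triangle: 0!*6!*1!/8! = 720/40320
(j±m)!: 4!*2!*1!*0!*5!*2! = 11520
prefactor² = (2J+1)*Δ*N² = 11520/7
  k=0: +1/(0!*0!*2!*1!*4!*0!) = 1/48
Σ = 1/48  ⇒  CG² = 11520/7*1/48² = 5/7
CG = +√(5/7) = +0.845154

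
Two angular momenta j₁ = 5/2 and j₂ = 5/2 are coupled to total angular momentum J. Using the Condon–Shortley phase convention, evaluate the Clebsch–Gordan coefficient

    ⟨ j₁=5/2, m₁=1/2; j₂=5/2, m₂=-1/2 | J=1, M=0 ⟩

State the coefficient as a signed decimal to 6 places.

j₁+j₂−J=4  J+j₁−j₂=1  J−j₁+j₂=1  j₁+j₂+J+1=7
(j₁±m₁, j₂±m₂, J±M) = (3,2,2,3,1,1)
P² = 72/35
sum k=1..2:
  [1] −1/6 = -1/6
  [2] +1/4 = 1/4
S = 1/12
C² = P²·S² = 1/70 ; C = +0.119523

+√(1/70) = +0.119523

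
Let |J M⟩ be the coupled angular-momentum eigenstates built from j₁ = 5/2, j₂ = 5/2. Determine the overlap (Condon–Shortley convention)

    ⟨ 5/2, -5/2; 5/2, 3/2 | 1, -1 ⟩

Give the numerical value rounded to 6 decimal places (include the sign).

j₁+j₂−J=4  J+j₁−j₂=1  J−j₁+j₂=1  j₁+j₂+J+1=7
(j₁±m₁, j₂±m₂, J±M) = (0,5,4,1,0,2)
P² = 576/7
sum k=4..4:
  [4] +1/24 = 1/24
S = 1/24
C² = P²·S² = 1/7 ; C = +0.377964

+√(1/7) = +0.377964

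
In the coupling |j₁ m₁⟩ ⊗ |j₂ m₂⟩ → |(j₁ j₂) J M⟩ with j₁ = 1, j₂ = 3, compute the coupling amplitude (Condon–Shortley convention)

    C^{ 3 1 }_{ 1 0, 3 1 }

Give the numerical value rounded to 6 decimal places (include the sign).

√[7·1!1!5!/8! · 1!1!4!2!4!2!] = √(48)
  +(−1)^0/∏(0,1,1,4,0,1)! = 1/24  (running 1/24)
  +(−1)^1/∏(1,0,0,3,1,2)! = -1/12  (running -1/24)
⟨..|..⟩ = √(48)·(-1/24) = -0.288675

−√(1/12) ≈ -0.288675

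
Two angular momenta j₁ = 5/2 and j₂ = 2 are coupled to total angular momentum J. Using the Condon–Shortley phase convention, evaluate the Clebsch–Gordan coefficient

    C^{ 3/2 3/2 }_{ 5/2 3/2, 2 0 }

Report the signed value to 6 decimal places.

√[4·3!2!1!/7! · 4!1!2!2!3!0!] = √(192/35)
  +(−1)^1/∏(1,2,0,1,2,0)! = -1/4  (running -1/4)
⟨..|..⟩ = √(192/35)·(-1/4) = -0.585540

−√(12/35) ≈ -0.585540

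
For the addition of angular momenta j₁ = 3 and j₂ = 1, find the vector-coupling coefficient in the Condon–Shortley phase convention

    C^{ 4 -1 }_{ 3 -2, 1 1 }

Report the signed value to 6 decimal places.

triangle: 0!×6!×2!/9! = 1440/362880
(j±m)!: 1!×5!×2!×0!×3!×5! = 172800
prefactor² = (2J+1)×Δ×N² = 43200/7
  k=0: +1/(0!×0!×5!×2!×1!×0!) = 1/240
Σ = 1/240  ⇒  CG² = 43200/7×1/240² = 3/28
CG = +√(3/28) = +0.327327

+0.327327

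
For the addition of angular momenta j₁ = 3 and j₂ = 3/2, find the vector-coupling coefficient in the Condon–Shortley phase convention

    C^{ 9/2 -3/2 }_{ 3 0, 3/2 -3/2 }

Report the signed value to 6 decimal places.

triangle: 0!·6!·3!/10! = 4320/3628800
(j±m)!: 3!·3!·0!·3!·3!·6! = 933120
prefactor² = (2J+1)·Δ·N² = 77760/7
  k=0: +1/(0!·0!·3!·0!·3!·3!) = 1/216
Σ = 1/216  ⇒  CG² = 77760/7·1/216² = 5/21
CG = +√(5/21) = +0.487950

+0.487950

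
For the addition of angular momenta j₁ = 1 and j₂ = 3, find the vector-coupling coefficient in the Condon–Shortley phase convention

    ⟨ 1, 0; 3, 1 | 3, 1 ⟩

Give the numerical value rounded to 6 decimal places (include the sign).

-0.288675

j₁+j₂−J=1  J+j₁−j₂=1  J−j₁+j₂=5  j₁+j₂+J+1=8
(j₁±m₁, j₂±m₂, J±M) = (1,1,4,2,4,2)
P² = 48
sum k=0..1:
  [0] +1/24 = 1/24
  [1] −1/12 = -1/12
S = -1/24
C² = P²·S² = 1/12 ; C = -0.288675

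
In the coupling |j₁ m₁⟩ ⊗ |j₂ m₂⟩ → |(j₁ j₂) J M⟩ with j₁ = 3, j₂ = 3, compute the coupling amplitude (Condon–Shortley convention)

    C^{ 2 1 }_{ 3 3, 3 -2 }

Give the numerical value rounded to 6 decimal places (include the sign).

triangle: 4!×2!×2!/9! = 96/362880
(j±m)!: 6!×0!×1!×5!×3!×1! = 518400
prefactor² = (2J+1)×Δ×N² = 4800/7
  k=0: +1/(0!×4!×0!×1!×2!×1!) = 1/48
Σ = 1/48  ⇒  CG² = 4800/7×1/48² = 25/84
CG = +√(25/84) = +0.545545

+0.545545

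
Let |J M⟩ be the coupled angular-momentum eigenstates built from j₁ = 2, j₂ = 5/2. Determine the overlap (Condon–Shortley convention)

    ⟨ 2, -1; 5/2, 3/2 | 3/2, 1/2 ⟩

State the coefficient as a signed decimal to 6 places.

triangle: 3!*1!*2!/7! = 12/5040
(j±m)!: 1!*3!*4!*1!*2!*1! = 288
prefactor² = (2J+1)*Δ*N² = 96/35
  k=2: +1/(2!*1!*1!*2!*0!*0!) = 1/4
  k=3: −1/(3!*0!*0!*1!*1!*1!) = -1/6
Σ = 1/12  ⇒  CG² = 96/35*1/12² = 2/105
CG = +√(2/105) = +0.138013

+0.138013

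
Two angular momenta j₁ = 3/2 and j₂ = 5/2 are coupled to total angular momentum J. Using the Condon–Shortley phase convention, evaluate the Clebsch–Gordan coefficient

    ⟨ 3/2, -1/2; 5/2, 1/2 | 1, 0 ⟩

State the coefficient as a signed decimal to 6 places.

√[3·3!0!2!/6! · 1!2!3!2!1!1!] = √(6/5)
  +(−1)^2/∏(2,1,0,1,0,1)! = 1/2  (running 1/2)
⟨..|..⟩ = √(6/5)·(1/2) = +0.547723

+0.547723  (= +√(3/10))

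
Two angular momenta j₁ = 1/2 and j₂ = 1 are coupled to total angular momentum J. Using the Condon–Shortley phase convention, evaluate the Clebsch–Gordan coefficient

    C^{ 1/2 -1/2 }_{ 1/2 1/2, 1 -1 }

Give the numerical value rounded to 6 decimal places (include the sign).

j₁+j₂−J=1  J+j₁−j₂=0  J−j₁+j₂=1  j₁+j₂+J+1=3
(j₁±m₁, j₂±m₂, J±M) = (1,0,0,2,0,1)
P² = 2/3
sum k=0..0:
  [0] +1/1 = 1
S = 1
C² = P²·S² = 2/3 ; C = +0.816497

+0.816497  (= +√(2/3))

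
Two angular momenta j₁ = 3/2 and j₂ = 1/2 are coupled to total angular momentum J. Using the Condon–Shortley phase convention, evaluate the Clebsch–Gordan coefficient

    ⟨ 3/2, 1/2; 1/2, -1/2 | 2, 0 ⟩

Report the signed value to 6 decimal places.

+0.707107

j₁+j₂−J=0  J+j₁−j₂=3  J−j₁+j₂=1  j₁+j₂+J+1=5
(j₁±m₁, j₂±m₂, J±M) = (2,1,0,1,2,2)
P² = 2
sum k=0..0:
  [0] +1/2 = 1/2
S = 1/2
C² = P²·S² = 1/2 ; C = +0.707107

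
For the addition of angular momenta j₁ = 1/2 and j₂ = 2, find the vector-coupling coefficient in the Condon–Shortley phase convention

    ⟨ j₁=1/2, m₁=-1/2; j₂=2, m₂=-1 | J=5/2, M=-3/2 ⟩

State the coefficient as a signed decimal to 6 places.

triangle: 0!*1!*4!/6! = 24/720
(j±m)!: 0!*1!*1!*3!*1!*4! = 144
prefactor² = (2J+1)*Δ*N² = 144/5
  k=0: +1/(0!*0!*1!*1!*0!*3!) = 1/6
Σ = 1/6  ⇒  CG² = 144/5*1/6² = 4/5
CG = +√(4/5) = +0.894427

+√(4/5) = +0.894427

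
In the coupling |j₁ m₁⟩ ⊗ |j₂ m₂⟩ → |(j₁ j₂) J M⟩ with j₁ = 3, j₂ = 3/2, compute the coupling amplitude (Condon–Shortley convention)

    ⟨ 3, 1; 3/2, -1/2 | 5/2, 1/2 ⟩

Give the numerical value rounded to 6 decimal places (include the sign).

-0.119523

j₁+j₂−J=2  J+j₁−j₂=4  J−j₁+j₂=1  j₁+j₂+J+1=8
(j₁±m₁, j₂±m₂, J±M) = (4,2,1,2,3,2)
P² = 288/35
sum k=0..1:
  [0] +1/8 = 1/8
  [1] −1/6 = -1/6
S = -1/24
C² = P²·S² = 1/70 ; C = -0.119523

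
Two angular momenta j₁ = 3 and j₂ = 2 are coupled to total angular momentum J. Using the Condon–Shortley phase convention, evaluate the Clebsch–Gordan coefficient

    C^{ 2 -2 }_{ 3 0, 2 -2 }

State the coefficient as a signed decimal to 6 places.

+0.267261  (= +√(1/14))

√[5·3!3!1!/8! · 3!3!0!4!0!4!] = √(648/7)
  +(−1)^0/∏(0,3,3,0,0,1)! = 1/36  (running 1/36)
⟨..|..⟩ = √(648/7)·(1/36) = +0.267261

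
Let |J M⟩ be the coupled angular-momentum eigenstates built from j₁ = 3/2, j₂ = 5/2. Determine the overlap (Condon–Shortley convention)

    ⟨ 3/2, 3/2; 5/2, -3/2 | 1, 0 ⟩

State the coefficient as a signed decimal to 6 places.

+√(1/5) = +0.447214

j₁+j₂−J=3  J+j₁−j₂=0  J−j₁+j₂=2  j₁+j₂+J+1=6
(j₁±m₁, j₂±m₂, J±M) = (3,0,1,4,1,1)
P² = 36/5
sum k=0..0:
  [0] +1/6 = 1/6
S = 1/6
C² = P²·S² = 1/5 ; C = +0.447214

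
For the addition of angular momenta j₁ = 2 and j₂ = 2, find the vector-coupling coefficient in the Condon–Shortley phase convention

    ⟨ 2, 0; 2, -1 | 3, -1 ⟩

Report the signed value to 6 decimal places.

triangle: 1!×3!×3!/8! = 36/40320
(j±m)!: 2!×2!×1!×3!×2!×4! = 1152
prefactor² = (2J+1)×Δ×N² = 36/5
  k=0: +1/(0!×1!×2!×1!×1!×2!) = 1/4
  k=1: −1/(1!×0!×1!×0!×2!×3!) = -1/12
Σ = 1/6  ⇒  CG² = 36/5×1/6² = 1/5
CG = +√(1/5) = +0.447214

+√(1/5) ≈ +0.447214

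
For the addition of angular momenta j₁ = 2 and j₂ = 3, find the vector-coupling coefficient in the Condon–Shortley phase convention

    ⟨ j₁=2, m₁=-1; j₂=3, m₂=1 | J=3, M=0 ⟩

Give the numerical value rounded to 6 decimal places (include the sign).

√[7·2!2!4!/9! · 1!3!4!2!3!3!] = √(96/5)
  +(−1)^1/∏(1,1,2,3,0,1)! = -1/12  (running -1/12)
  +(−1)^2/∏(2,0,1,2,1,2)! = 1/8  (running 1/24)
⟨..|..⟩ = √(96/5)·(1/24) = +0.182574

+0.182574  (= +√(1/30))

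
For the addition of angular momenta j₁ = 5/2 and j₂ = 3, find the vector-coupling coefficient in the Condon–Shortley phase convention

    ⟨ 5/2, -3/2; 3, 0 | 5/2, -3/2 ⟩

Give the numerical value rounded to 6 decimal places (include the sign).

√[6·3!2!3!/9! · 1!4!3!3!1!4!] = √(864/35)
  +(−1)^2/∏(2,1,2,1,0,2)! = 1/8  (running 1/8)
  +(−1)^3/∏(3,0,1,0,1,3)! = -1/36  (running 7/72)
⟨..|..⟩ = √(864/35)·(7/72) = +0.483046

+√(7/30) = +0.483046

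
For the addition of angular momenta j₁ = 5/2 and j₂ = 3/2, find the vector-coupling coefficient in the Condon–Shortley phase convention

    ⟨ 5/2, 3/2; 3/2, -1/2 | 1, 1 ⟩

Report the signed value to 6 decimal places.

j₁+j₂−J=3  J+j₁−j₂=2  J−j₁+j₂=0  j₁+j₂+J+1=6
(j₁±m₁, j₂±m₂, J±M) = (4,1,1,2,2,0)
P² = 24/5
sum k=1..1:
  [1] −1/4 = -1/4
S = -1/4
C² = P²·S² = 3/10 ; C = -0.547723

−√(3/10) = -0.547723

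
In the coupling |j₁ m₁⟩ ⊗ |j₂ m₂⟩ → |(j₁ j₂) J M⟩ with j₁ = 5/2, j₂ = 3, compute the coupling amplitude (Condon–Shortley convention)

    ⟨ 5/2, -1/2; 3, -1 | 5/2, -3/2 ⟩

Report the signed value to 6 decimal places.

j₁+j₂−J=3  J+j₁−j₂=2  J−j₁+j₂=3  j₁+j₂+J+1=9
(j₁±m₁, j₂±m₂, J±M) = (2,3,2,4,1,4)
P² = 576/35
sum k=1..2:
  [1] −1/8 = -1/8
  [2] +1/12 = 1/12
S = -1/24
C² = P²·S² = 1/35 ; C = -0.169031

-0.169031  (= −√(1/35))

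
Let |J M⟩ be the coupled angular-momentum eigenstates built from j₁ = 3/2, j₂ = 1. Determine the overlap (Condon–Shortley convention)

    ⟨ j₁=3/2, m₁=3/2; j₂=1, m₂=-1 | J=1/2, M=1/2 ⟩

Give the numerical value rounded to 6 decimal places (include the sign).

+0.707107

√[2·2!1!0!/4! · 3!0!0!2!1!0!] = √(2)
  +(−1)^0/∏(0,2,0,0,1,0)! = 1/2  (running 1/2)
⟨..|..⟩ = √(2)·(1/2) = +0.707107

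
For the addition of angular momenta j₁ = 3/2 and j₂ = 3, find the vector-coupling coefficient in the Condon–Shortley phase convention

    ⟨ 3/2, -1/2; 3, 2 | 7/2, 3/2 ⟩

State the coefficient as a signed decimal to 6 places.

j₁+j₂−J=1  J+j₁−j₂=2  J−j₁+j₂=5  j₁+j₂+J+1=9
(j₁±m₁, j₂±m₂, J±M) = (1,2,5,1,5,2)
P² = 6400/21
sum k=0..1:
  [0] +1/240 = 1/240
  [1] −1/24 = -1/24
S = -3/80
C² = P²·S² = 3/7 ; C = -0.654654

-0.654654  (= −√(3/7))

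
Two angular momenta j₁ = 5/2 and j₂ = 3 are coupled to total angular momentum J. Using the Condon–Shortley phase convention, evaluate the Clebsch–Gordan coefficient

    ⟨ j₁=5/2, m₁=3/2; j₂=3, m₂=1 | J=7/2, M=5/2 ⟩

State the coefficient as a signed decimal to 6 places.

j₁+j₂−J=2  J+j₁−j₂=3  J−j₁+j₂=4  j₁+j₂+J+1=10
(j₁±m₁, j₂±m₂, J±M) = (4,1,4,2,6,1)
P² = 18432/35
sum k=0..1:
  [0] +1/96 = 1/96
  [1] −1/36 = -1/36
S = -5/288
C² = P²·S² = 10/63 ; C = -0.398410

-0.398410  (= −√(10/63))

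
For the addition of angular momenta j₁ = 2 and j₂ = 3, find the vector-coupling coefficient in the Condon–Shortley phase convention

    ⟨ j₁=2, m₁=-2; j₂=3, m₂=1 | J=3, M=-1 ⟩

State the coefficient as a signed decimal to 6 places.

√[7·2!2!4!/9! · 0!4!4!2!2!4!] = √(512/5)
  +(−1)^2/∏(2,0,2,2,0,2)! = 1/16  (running 1/16)
⟨..|..⟩ = √(512/5)·(1/16) = +0.632456

+0.632456  (= +√(2/5))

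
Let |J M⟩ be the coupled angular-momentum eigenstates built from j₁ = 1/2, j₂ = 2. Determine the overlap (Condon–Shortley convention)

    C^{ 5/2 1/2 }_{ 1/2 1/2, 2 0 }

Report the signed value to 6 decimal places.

j₁+j₂−J=0  J+j₁−j₂=1  J−j₁+j₂=4  j₁+j₂+J+1=6
(j₁±m₁, j₂±m₂, J±M) = (1,0,2,2,3,2)
P² = 48/5
sum k=0..0:
  [0] +1/4 = 1/4
S = 1/4
C² = P²·S² = 3/5 ; C = +0.774597

+0.774597  (= +√(3/5))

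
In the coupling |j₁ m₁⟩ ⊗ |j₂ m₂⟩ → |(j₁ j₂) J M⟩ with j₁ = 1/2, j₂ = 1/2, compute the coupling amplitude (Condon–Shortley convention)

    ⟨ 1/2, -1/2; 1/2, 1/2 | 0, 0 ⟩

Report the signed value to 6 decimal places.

√[1·1!0!0!/2! · 0!1!1!0!0!0!] = √(1/2)
  +(−1)^1/∏(1,0,0,0,0,0)! = -1  (running -1)
⟨..|..⟩ = √(1/2)·(-1) = -0.707107

-0.707107  (= −√(1/2))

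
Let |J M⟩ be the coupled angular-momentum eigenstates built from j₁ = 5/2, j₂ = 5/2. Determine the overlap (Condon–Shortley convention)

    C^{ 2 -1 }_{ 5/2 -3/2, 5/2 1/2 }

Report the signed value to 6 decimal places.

+√(1/7) = +0.377964

j₁+j₂−J=3  J+j₁−j₂=2  J−j₁+j₂=2  j₁+j₂+J+1=8
(j₁±m₁, j₂±m₂, J±M) = (1,4,3,2,1,3)
P² = 36/7
sum k=2..3:
  [2] +1/4 = 1/4
  [3] −1/12 = -1/12
S = 1/6
C² = P²·S² = 1/7 ; C = +0.377964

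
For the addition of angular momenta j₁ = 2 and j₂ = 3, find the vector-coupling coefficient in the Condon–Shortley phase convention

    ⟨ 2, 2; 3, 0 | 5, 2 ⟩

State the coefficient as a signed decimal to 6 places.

+√(1/6) ≈ +0.408248

triangle: 0!·4!·6!/11! = 17280/39916800
(j±m)!: 4!·0!·3!·3!·7!·3! = 26127360
prefactor² = (2J+1)·Δ·N² = 124416
  k=0: +1/(0!·0!·0!·3!·4!·3!) = 1/864
Σ = 1/864  ⇒  CG² = 124416·1/864² = 1/6
CG = +√(1/6) = +0.408248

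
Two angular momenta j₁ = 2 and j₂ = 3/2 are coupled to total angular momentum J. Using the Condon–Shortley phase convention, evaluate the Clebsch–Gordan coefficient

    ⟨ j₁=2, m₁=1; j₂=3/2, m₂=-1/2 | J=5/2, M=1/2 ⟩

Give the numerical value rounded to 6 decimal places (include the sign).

+0.597614  (= +√(5/14))

√[6·1!3!2!/7! · 3!1!1!2!3!2!] = √(72/35)
  +(−1)^0/∏(0,1,1,1,2,1)! = 1/2  (running 1/2)
  +(−1)^1/∏(1,0,0,0,3,2)! = -1/12  (running 5/12)
⟨..|..⟩ = √(72/35)·(5/12) = +0.597614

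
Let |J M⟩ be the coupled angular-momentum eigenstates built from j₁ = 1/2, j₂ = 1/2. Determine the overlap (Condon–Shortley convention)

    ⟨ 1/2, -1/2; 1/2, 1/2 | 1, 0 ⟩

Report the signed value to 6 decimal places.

+√(1/2) ≈ +0.707107

triangle: 0!*1!*1!/3! = 1/6
(j±m)!: 0!*1!*1!*0!*1!*1! = 1
prefactor² = (2J+1)*Δ*N² = 1/2
  k=0: +1/(0!*0!*1!*1!*0!*0!) = 1
Σ = 1  ⇒  CG² = 1/2*1² = 1/2
CG = +√(1/2) = +0.707107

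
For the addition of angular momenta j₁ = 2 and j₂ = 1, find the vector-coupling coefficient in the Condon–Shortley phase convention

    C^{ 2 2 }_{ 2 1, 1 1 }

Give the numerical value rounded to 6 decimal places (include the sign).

−√(1/3) ≈ -0.577350

√[5·1!3!1!/6! · 3!1!2!0!4!0!] = √(12)
  +(−1)^1/∏(1,0,0,1,3,0)! = -1/6  (running -1/6)
⟨..|..⟩ = √(12)·(-1/6) = -0.577350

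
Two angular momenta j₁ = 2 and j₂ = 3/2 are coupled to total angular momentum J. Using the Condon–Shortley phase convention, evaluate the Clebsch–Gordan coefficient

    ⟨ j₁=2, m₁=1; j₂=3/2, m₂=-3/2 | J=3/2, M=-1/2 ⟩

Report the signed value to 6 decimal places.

triangle: 2!·2!·1!/6! = 4/720
(j±m)!: 3!·1!·0!·3!·1!·2! = 72
prefactor² = (2J+1)·Δ·N² = 8/5
  k=0: +1/(0!·2!·1!·0!·1!·1!) = 1/2
Σ = 1/2  ⇒  CG² = 8/5·1/2² = 2/5
CG = +√(2/5) = +0.632456

+√(2/5) ≈ +0.632456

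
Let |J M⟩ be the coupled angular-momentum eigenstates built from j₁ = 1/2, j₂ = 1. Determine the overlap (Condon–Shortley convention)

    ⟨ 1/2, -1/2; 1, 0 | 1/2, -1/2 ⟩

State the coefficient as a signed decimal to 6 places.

-0.577350

triangle: 1!·0!·1!/3! = 1/6
(j±m)!: 0!·1!·1!·1!·0!·1! = 1
prefactor² = (2J+1)·Δ·N² = 1/3
  k=1: −1/(1!·0!·0!·0!·0!·1!) = -1
Σ = -1  ⇒  CG² = 1/3·(-1)² = 1/3
CG = −√(1/3) = -0.577350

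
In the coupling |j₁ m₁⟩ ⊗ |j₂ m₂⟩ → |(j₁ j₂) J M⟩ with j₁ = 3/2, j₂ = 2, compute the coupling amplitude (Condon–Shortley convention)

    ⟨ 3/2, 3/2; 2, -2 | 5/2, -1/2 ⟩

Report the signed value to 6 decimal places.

+√(6/35) ≈ +0.414039

√[6·1!2!3!/7! · 3!0!0!4!2!3!] = √(864/35)
  +(−1)^0/∏(0,1,0,0,2,3)! = 1/12  (running 1/12)
⟨..|..⟩ = √(864/35)·(1/12) = +0.414039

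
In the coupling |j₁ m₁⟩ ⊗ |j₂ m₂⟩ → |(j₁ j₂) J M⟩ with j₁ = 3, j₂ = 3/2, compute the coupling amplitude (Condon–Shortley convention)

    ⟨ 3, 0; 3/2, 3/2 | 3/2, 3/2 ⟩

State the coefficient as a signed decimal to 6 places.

−√(1/35) = -0.169031

triangle: 3!*3!*0!/7! = 36/5040
(j±m)!: 3!*3!*3!*0!*3!*0! = 1296
prefactor² = (2J+1)*Δ*N² = 1296/35
  k=3: −1/(3!*0!*0!*0!*3!*0!) = -1/36
Σ = -1/36  ⇒  CG² = 1296/35*(-1/36)² = 1/35
CG = −√(1/35) = -0.169031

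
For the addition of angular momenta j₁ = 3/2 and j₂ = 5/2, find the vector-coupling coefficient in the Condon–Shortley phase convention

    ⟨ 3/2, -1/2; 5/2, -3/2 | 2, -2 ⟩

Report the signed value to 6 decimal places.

-0.617213

√[5·2!1!3!/7! · 1!2!1!4!0!4!] = √(96/7)
  +(−1)^1/∏(1,1,1,0,0,3)! = -1/6  (running -1/6)
⟨..|..⟩ = √(96/7)·(-1/6) = -0.617213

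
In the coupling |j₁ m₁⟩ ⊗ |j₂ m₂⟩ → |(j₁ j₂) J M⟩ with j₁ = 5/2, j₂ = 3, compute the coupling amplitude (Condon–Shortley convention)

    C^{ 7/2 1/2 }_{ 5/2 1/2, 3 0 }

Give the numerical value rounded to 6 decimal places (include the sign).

-0.436436

√[8·2!3!4!/10! · 3!2!3!3!4!3!] = √(6912/175)
  +(−1)^0/∏(0,2,2,3,1,1)! = 1/24  (running 1/24)
  +(−1)^1/∏(1,1,1,2,2,2)! = -1/8  (running -1/12)
  +(−1)^2/∏(2,0,0,1,3,3)! = 1/72  (running -5/72)
⟨..|..⟩ = √(6912/175)·(-5/72) = -0.436436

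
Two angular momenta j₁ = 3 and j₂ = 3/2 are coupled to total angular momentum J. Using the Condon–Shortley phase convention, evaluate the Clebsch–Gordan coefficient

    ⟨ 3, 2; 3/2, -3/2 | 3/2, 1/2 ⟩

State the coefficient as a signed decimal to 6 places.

triangle: 3!*3!*0!/7! = 36/5040
(j±m)!: 5!*1!*0!*3!*2!*1! = 1440
prefactor² = (2J+1)*Δ*N² = 288/7
  k=0: +1/(0!*3!*1!*0!*2!*0!) = 1/12
Σ = 1/12  ⇒  CG² = 288/7*1/12² = 2/7
CG = +√(2/7) = +0.534522

+0.534522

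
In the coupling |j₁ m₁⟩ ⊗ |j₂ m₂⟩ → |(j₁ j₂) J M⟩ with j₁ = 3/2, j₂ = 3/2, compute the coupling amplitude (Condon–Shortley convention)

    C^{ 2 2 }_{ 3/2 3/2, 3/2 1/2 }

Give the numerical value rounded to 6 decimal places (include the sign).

√[5·1!2!2!/6! · 3!0!2!1!4!0!] = √(8)
  +(−1)^0/∏(0,1,0,2,2,0)! = 1/4  (running 1/4)
⟨..|..⟩ = √(8)·(1/4) = +0.707107

+0.707107  (= +√(1/2))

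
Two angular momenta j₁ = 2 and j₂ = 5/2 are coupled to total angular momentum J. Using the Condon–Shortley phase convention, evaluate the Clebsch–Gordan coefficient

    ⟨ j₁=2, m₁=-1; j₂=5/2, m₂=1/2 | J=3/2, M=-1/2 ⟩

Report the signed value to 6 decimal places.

triangle: 3!*1!*2!/7! = 12/5040
(j±m)!: 1!*3!*3!*2!*1!*2! = 144
prefactor² = (2J+1)*Δ*N² = 48/35
  k=2: +1/(2!*1!*1!*1!*0!*1!) = 1/2
  k=3: −1/(3!*0!*0!*0!*1!*2!) = -1/12
Σ = 5/12  ⇒  CG² = 48/35*5/12² = 5/21
CG = +√(5/21) = +0.487950

+√(5/21) ≈ +0.487950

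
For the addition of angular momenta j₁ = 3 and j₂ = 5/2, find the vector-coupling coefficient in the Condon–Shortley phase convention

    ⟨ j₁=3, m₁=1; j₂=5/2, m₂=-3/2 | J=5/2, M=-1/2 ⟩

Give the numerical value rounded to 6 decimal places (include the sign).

j₁+j₂−J=3  J+j₁−j₂=3  J−j₁+j₂=2  j₁+j₂+J+1=9
(j₁±m₁, j₂±m₂, J±M) = (4,2,1,4,2,3)
P² = 576/35
sum k=0..1:
  [0] +1/12 = 1/12
  [1] −1/8 = -1/8
S = -1/24
C² = P²·S² = 1/35 ; C = -0.169031

−√(1/35) ≈ -0.169031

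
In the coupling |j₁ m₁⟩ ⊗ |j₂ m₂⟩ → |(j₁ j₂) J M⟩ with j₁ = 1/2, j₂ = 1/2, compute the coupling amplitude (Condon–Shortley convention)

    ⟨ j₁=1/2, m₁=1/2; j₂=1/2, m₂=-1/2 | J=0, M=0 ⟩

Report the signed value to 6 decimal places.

j₁+j₂−J=1  J+j₁−j₂=0  J−j₁+j₂=0  j₁+j₂+J+1=2
(j₁±m₁, j₂±m₂, J±M) = (1,0,0,1,0,0)
P² = 1/2
sum k=0..0:
  [0] +1/1 = 1
S = 1
C² = P²·S² = 1/2 ; C = +0.707107

+0.707107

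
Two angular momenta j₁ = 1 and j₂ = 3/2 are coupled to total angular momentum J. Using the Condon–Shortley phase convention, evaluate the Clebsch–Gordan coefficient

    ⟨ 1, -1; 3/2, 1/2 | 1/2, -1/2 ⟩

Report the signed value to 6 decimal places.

+√(1/6) ≈ +0.408248

triangle: 2!×0!×1!/4! = 2/24
(j±m)!: 0!×2!×2!×1!×0!×1! = 4
prefactor² = (2J+1)×Δ×N² = 2/3
  k=2: +1/(2!×0!×0!×0!×0!×1!) = 1/2
Σ = 1/2  ⇒  CG² = 2/3×1/2² = 1/6
CG = +√(1/6) = +0.408248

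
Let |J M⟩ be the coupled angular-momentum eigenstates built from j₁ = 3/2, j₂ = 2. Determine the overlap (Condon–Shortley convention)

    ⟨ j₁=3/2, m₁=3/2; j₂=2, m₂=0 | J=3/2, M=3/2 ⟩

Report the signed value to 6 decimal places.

+√(1/5) ≈ +0.447214

triangle: 2!·1!·2!/6! = 4/720
(j±m)!: 3!·0!·2!·2!·3!·0! = 144
prefactor² = (2J+1)·Δ·N² = 16/5
  k=0: +1/(0!·2!·0!·2!·1!·0!) = 1/4
Σ = 1/4  ⇒  CG² = 16/5·1/4² = 1/5
CG = +√(1/5) = +0.447214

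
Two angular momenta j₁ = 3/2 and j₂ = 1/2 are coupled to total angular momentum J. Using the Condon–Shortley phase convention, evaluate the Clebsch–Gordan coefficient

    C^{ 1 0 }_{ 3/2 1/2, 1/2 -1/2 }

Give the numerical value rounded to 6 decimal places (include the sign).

+0.707107

j₁+j₂−J=1  J+j₁−j₂=2  J−j₁+j₂=0  j₁+j₂+J+1=4
(j₁±m₁, j₂±m₂, J±M) = (2,1,0,1,1,1)
P² = 1/2
sum k=0..0:
  [0] +1/1 = 1
S = 1
C² = P²·S² = 1/2 ; C = +0.707107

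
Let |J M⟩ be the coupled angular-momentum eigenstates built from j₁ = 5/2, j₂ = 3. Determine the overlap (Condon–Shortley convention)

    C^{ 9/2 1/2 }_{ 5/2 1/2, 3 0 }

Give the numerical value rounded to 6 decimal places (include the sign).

+√(10/231) ≈ +0.208063

j₁+j₂−J=1  J+j₁−j₂=4  J−j₁+j₂=5  j₁+j₂+J+1=11
(j₁±m₁, j₂±m₂, J±M) = (3,2,3,3,5,4)
P² = 69120/77
sum k=0..1:
  [0] +1/48 = 1/48
  [1] −1/72 = -1/72
S = 1/144
C² = P²·S² = 10/231 ; C = +0.208063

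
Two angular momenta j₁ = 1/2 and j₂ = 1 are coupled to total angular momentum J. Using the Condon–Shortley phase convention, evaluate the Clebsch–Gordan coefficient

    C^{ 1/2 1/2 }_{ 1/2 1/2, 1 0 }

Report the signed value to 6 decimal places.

j₁+j₂−J=1  J+j₁−j₂=0  J−j₁+j₂=1  j₁+j₂+J+1=3
(j₁±m₁, j₂±m₂, J±M) = (1,0,1,1,1,0)
P² = 1/3
sum k=0..0:
  [0] +1/1 = 1
S = 1
C² = P²·S² = 1/3 ; C = +0.577350

+0.577350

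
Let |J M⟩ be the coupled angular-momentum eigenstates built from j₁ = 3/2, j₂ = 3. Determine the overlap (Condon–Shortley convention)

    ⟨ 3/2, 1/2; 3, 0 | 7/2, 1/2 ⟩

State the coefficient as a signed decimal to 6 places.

+0.308607

triangle: 1!·2!·5!/9! = 240/362880
(j±m)!: 2!·1!·3!·3!·4!·3! = 10368
prefactor² = (2J+1)·Δ·N² = 384/7
  k=0: +1/(0!·1!·1!·3!·1!·2!) = 1/12
  k=1: −1/(1!·0!·0!·2!·2!·3!) = -1/24
Σ = 1/24  ⇒  CG² = 384/7·1/24² = 2/21
CG = +√(2/21) = +0.308607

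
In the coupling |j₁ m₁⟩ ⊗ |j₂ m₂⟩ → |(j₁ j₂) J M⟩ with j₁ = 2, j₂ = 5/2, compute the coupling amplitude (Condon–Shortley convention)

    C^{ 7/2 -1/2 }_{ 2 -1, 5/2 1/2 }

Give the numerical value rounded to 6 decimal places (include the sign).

√[8·1!3!4!/9! · 1!3!3!2!3!4!] = √(1152/35)
  +(−1)^0/∏(0,1,3,3,0,1)! = 1/36  (running 1/36)
  +(−1)^1/∏(1,0,2,2,1,2)! = -1/8  (running -7/72)
⟨..|..⟩ = √(1152/35)·(-7/72) = -0.557773

−√(14/45) ≈ -0.557773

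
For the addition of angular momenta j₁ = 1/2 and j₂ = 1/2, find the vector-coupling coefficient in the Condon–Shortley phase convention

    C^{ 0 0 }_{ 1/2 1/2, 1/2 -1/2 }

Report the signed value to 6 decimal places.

+√(1/2) ≈ +0.707107

triangle: 1!*0!*0!/2! = 1/2
(j±m)!: 1!*0!*0!*1!*0!*0! = 1
prefactor² = (2J+1)*Δ*N² = 1/2
  k=0: +1/(0!*1!*0!*0!*0!*0!) = 1
Σ = 1  ⇒  CG² = 1/2*1² = 1/2
CG = +√(1/2) = +0.707107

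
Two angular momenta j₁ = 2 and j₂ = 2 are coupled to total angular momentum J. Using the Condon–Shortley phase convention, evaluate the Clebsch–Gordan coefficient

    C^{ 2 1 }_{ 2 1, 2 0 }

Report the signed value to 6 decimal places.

triangle: 2!·2!·2!/7! = 8/5040
(j±m)!: 3!·1!·2!·2!·3!·1! = 144
prefactor² = (2J+1)·Δ·N² = 8/7
  k=0: +1/(0!·2!·1!·2!·1!·0!) = 1/4
  k=1: −1/(1!·1!·0!·1!·2!·1!) = -1/2
Σ = -1/4  ⇒  CG² = 8/7·(-1/4)² = 1/14
CG = −√(1/14) = -0.267261

-0.267261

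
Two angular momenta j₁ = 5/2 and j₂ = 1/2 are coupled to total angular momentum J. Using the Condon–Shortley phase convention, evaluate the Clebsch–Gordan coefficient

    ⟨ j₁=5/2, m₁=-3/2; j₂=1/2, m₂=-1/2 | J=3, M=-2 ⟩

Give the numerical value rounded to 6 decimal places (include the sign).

triangle: 0!·5!·1!/7! = 120/5040
(j±m)!: 1!·4!·0!·1!·1!·5! = 2880
prefactor² = (2J+1)·Δ·N² = 480
  k=0: +1/(0!·0!·4!·0!·1!·1!) = 1/24
Σ = 1/24  ⇒  CG² = 480·1/24² = 5/6
CG = +√(5/6) = +0.912871

+√(5/6) ≈ +0.912871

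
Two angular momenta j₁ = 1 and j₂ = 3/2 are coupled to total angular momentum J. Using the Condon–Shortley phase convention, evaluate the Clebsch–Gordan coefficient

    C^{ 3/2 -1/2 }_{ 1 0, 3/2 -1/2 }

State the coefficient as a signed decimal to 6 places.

√[4·1!1!2!/5! · 1!1!1!2!1!2!] = √(4/15)
  +(−1)^0/∏(0,1,1,1,0,1)! = 1  (running 1)
  +(−1)^1/∏(1,0,0,0,1,2)! = -1/2  (running 1/2)
⟨..|..⟩ = √(4/15)·(1/2) = +0.258199

+0.258199  (= +√(1/15))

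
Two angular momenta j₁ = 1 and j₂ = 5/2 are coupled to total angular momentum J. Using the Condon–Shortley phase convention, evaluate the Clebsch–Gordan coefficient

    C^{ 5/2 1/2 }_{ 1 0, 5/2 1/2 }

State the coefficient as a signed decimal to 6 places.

−√(1/35) ≈ -0.169031

j₁+j₂−J=1  J+j₁−j₂=1  J−j₁+j₂=4  j₁+j₂+J+1=7
(j₁±m₁, j₂±m₂, J±M) = (1,1,3,2,3,2)
P² = 144/35
sum k=0..1:
  [0] +1/6 = 1/6
  [1] −1/4 = -1/4
S = -1/12
C² = P²·S² = 1/35 ; C = -0.169031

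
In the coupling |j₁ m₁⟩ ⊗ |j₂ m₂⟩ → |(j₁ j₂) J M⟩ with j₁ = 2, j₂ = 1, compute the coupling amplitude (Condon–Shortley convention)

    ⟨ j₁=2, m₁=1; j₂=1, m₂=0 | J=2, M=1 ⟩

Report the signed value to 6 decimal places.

triangle: 1!*3!*1!/6! = 6/720
(j±m)!: 3!*1!*1!*1!*3!*1! = 36
prefactor² = (2J+1)*Δ*N² = 3/2
  k=0: +1/(0!*1!*1!*1!*2!*0!) = 1/2
  k=1: −1/(1!*0!*0!*0!*3!*1!) = -1/6
Σ = 1/3  ⇒  CG² = 3/2*1/3² = 1/6
CG = +√(1/6) = +0.408248

+√(1/6) = +0.408248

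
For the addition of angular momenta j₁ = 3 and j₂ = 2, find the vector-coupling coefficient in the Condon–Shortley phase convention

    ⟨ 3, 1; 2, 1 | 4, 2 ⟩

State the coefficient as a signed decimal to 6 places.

-0.188982  (= −√(1/28))

j₁+j₂−J=1  J+j₁−j₂=5  J−j₁+j₂=3  j₁+j₂+J+1=10
(j₁±m₁, j₂±m₂, J±M) = (4,2,3,1,6,2)
P² = 5184/7
sum k=0..1:
  [0] +1/72 = 1/72
  [1] −1/48 = -1/48
S = -1/144
C² = P²·S² = 1/28 ; C = -0.188982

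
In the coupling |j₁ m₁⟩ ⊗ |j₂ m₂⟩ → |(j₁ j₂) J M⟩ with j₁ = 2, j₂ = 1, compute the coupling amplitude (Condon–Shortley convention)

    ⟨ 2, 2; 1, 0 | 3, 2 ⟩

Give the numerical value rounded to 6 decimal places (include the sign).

j₁+j₂−J=0  J+j₁−j₂=4  J−j₁+j₂=2  j₁+j₂+J+1=7
(j₁±m₁, j₂±m₂, J±M) = (4,0,1,1,5,1)
P² = 192
sum k=0..0:
  [0] +1/24 = 1/24
S = 1/24
C² = P²·S² = 1/3 ; C = +0.577350

+0.577350  (= +√(1/3))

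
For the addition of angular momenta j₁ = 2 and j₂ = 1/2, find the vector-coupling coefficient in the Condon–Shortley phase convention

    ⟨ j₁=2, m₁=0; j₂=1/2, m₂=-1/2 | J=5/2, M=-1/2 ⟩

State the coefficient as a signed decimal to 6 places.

triangle: 0!×4!×1!/6! = 24/720
(j±m)!: 2!×2!×0!×1!×2!×3! = 48
prefactor² = (2J+1)×Δ×N² = 48/5
  k=0: +1/(0!×0!×2!×0!×2!×1!) = 1/4
Σ = 1/4  ⇒  CG² = 48/5×1/4² = 3/5
CG = +√(3/5) = +0.774597

+0.774597  (= +√(3/5))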